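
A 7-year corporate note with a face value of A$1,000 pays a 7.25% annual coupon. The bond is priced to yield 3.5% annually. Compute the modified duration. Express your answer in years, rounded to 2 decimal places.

5.67 years

Periodic yield y = 0.035. First find Macaulay duration:
  t   CF        PV=CF/(1+0.035)^t    t·PV
  1        72.50        70.0483        70.0483
  2        72.50        67.6795       135.3591
  3        72.50        65.3908       196.1725
  4        72.50        63.1796       252.7182
  5        72.50        61.0431       305.2153
  6        72.50        58.9788       353.8728
  7     1,072.50       842.9753     5,900.8271
  Σ                  1,229.2954     7,214.2133
P = 1,229.2954; Macaulay duration = 7,214.2133 / 1,229.2954 = 5.86858 years.
Modified duration = D_Mac / (1 + y) = 5.86858 / 1.035 = 5.67012 years.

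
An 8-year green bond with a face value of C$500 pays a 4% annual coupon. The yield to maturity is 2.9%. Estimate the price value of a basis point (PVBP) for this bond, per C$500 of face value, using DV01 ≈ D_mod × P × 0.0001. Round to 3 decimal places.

C$0.369

Periodic yield y = 0.029.
  t   CF        PV=CF/(1+0.029)^t    t·PV
  1        20.00        19.4363        19.4363
  2        20.00        18.8886        37.7772
  3        20.00        18.3562        55.0687
  4        20.00        17.8389        71.3557
  5        20.00        17.3362        86.6808
  6        20.00        16.8476       101.0855
  7        20.00        16.3728       114.6094
  8       520.00       413.6951     3,309.5606
  Σ                    538.7717     3,795.5743
P = 538.7717; D_Mac = 7.04487 yrs; D_mod = 6.84632 yrs.
DV01 ≈ 6.84632 × 538.7717 × 0.0001 = 0.368860.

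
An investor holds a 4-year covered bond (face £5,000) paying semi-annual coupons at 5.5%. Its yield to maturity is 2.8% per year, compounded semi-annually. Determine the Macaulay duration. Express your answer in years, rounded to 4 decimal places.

Periodic yield y = 0.014. Discount each cash flow and weight by its period:
  t   CF        PV=CF/(1+0.014)^t    t·PV
  1       137.50       135.6016       135.6016
  2       137.50       133.7294       267.4587
  3       137.50       131.8830       395.6490
  4       137.50       130.0621       520.2485
  5       137.50       128.2664       641.3320
  6       137.50       126.4955       758.9728
  7       137.50       124.7490       873.2429
  8     5,137.50     4,596.7215    36,773.7722
  Σ                  5,507.5085    40,366.2778
Price P = Σ PV = 5,507.5085.
Macaulay duration = Σ(t·PV) / P = 40,366.2778 / 5,507.5085 = 7.32932 half-year periods.
In years: 7.32932 / 2 = 3.66466 years.

3.6647 years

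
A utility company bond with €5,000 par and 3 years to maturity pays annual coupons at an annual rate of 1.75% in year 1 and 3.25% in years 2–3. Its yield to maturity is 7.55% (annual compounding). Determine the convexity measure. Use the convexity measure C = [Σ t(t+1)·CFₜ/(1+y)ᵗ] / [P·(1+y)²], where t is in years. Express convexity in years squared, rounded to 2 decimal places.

10.05

With y = 0.0755:
  t   CF        PV=CF/(1+0.0755)^t    t·PV        t(t+1)·PV
  1        87.50        81.3575        81.3575         162.7150
  2       162.50       140.4858       280.9717         842.9150
  3     5,162.50     4,149.8158    12,449.4474      49,797.7897
  Σ                  4,371.6591    12,811.7766      50,803.4197
P = 4,371.6591.
Convexity = Σ t(t+1)·PV / [P·(1+y)²] = 50,803.4197 / (4,371.6591 × 1.156700) = 10.04676.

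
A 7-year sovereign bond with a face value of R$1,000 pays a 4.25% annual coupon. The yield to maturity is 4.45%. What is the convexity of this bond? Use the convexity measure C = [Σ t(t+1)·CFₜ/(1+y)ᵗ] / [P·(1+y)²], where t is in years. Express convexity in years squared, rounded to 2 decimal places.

With y = 0.0445:
  t   CF        PV=CF/(1+0.0445)^t    t·PV        t(t+1)·PV
  1        42.50        40.6893        40.6893          81.3787
  2        42.50        38.9558        77.9116         233.7348
  3        42.50        37.2961       111.8883         447.5534
  4        42.50        35.7071       142.8286         714.1429
  5        42.50        34.1859       170.9294       1,025.5763
  6        42.50        32.7294       196.3765       1,374.6355
  7     1,042.50       768.6293     5,380.4053      43,043.2426
  Σ                    988.1930     6,121.0290      46,920.2641
P = 988.1930.
Convexity = Σ t(t+1)·PV / [P·(1+y)²] = 46,920.2641 / (988.1930 × 1.090980) = 43.52129.

43.52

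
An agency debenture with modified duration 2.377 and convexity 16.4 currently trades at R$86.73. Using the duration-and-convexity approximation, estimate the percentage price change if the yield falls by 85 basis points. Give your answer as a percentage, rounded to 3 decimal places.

+2.080%

Duration effect: -D_mod·Δy = -2.377 × (-0.0085) = +0.0202045
Convexity effect: ½·C·(Δy)² = 0.5 × 16.4 × (-0.0085)² = +0.00059245
ΔP/P ≈ +0.0202045 + 0.00059245 = +0.02079695
= +2.079695%.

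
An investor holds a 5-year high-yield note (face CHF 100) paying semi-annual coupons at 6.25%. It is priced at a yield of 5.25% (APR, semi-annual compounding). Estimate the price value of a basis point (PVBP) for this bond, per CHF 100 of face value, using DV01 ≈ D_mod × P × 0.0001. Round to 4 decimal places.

CHF 0.0446

Periodic yield y = 0.02625.
  t   CF        PV=CF/(1+0.02625)^t    t·PV
  1        3.125         3.0451         3.0451
  2        3.125         2.9672         5.9344
  3        3.125         2.8913         8.6738
  4        3.125         2.8173        11.2693
  5        3.125         2.7453        13.7263
  6        3.125         2.6750        16.0503
  7        3.125         2.6066        18.2463
  8        3.125         2.5399        20.3196
  9        3.125         2.4750        22.2748
  10     103.125        79.5852       795.8519
  Σ                    104.3479       915.3918
P = 104.3479; D_Mac = 8.77250 half-year periods = 4.38625 yrs; D_mod = 4.27406 yrs.
DV01 ≈ 4.27406 × 104.3479 × 0.0001 = 0.044599.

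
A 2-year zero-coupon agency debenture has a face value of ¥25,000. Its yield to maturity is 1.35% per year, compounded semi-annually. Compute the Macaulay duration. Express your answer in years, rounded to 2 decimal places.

A zero-coupon bond has a single cash flow at maturity, so its Macaulay duration equals its maturity: 2 years.
(Equivalently: 4 semi-annual periods ÷ 2 = 2 years.)

2.00 years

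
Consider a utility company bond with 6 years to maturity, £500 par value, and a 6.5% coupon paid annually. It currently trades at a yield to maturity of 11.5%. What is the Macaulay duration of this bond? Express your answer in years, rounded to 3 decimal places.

5.036 years

Periodic yield y = 0.115. Discount each cash flow and weight by its year:
  t   CF        PV=CF/(1+0.115)^t    t·PV
  1        32.50        29.1480        29.1480
  2        32.50        26.1417        52.2834
  3        32.50        23.4455        70.3364
  4        32.50        21.0273        84.1093
  5        32.50        18.8586        94.2929
  6       532.50       277.1216     1,662.7297
  Σ                    395.7426     1,992.8996
Price P = Σ PV = 395.7426.
Macaulay duration = Σ(t·PV) / P = 1,992.8996 / 395.7426 = 5.03585 years.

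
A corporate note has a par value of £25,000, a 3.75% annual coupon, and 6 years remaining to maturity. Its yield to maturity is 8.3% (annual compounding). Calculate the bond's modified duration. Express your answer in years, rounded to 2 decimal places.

Periodic yield y = 0.083. First find Macaulay duration:
  t   CF        PV=CF/(1+0.083)^t    t·PV
  1       937.50       865.6510       865.6510
  2       937.50       799.3084     1,598.6167
  3       937.50       738.0502     2,214.1506
  4       937.50       681.4868     2,725.9472
  5       937.50       629.2584     3,146.2918
  6    25,937.50    16,075.2366    96,451.4197
  Σ                 19,788.9913   107,002.0771
P = 19,788.9913; Macaulay duration = 107,002.0771 / 19,788.9913 = 5.40715 years.
Modified duration = D_Mac / (1 + y) = 5.40715 / 1.083 = 4.99275 years.

4.99 years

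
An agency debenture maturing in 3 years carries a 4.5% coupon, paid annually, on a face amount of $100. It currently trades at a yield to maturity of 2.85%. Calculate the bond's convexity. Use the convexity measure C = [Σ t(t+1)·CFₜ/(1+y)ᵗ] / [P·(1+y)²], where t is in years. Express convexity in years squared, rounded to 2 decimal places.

With y = 0.0285:
  t   CF        PV=CF/(1+0.0285)^t    t·PV        t(t+1)·PV
  1         4.50         4.3753         4.3753           8.7506
  2         4.50         4.2541         8.5081          25.5244
  3       104.50        96.0513       288.1540       1,152.6160
  Σ                    104.6807       301.0374       1,186.8910
P = 104.6807.
Convexity = Σ t(t+1)·PV / [P·(1+y)²] = 1,186.8910 / (104.6807 × 1.057812) = 10.71854.

10.72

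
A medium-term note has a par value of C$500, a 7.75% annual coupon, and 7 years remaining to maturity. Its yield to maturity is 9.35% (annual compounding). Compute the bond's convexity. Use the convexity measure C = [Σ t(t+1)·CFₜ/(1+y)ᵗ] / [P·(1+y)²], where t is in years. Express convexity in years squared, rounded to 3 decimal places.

34.521

With y = 0.0935:
  t   CF        PV=CF/(1+0.0935)^t    t·PV        t(t+1)·PV
  1        38.75        35.4367        35.4367          70.8733
  2        38.75        32.4066        64.8133         194.4399
  3        38.75        29.6357        88.9071         355.6285
  4        38.75        27.1017       108.4068         542.0340
  5        38.75        24.7844       123.9218         743.5309
  6        38.75        22.6652       135.9910         951.9371
  7       538.75       288.1746     2,017.2225      16,137.7803
  Σ                    460.2049     2,574.6993      18,996.2241
P = 460.2049.
Convexity = Σ t(t+1)·PV / [P·(1+y)²] = 18,996.2241 / (460.2049 × 1.195742) = 34.52061.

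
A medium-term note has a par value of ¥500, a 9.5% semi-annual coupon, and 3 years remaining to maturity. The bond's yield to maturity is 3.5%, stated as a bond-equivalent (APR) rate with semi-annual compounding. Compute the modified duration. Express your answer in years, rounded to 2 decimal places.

Periodic yield y = 0.0175. First find Macaulay duration:
  t   CF        PV=CF/(1+0.0175)^t    t·PV
  1        23.75        23.3415        23.3415
  2        23.75        22.9401        45.8801
  3        23.75        22.5455        67.6366
  4        23.75        22.1578        88.6311
  5        23.75        21.7767       108.8834
  6       523.75       471.9734     2,831.8404
  Σ                    584.7350     3,166.2131
P = 584.7350; Macaulay duration = 3,166.2131 / 584.7350 = 5.41478 half-year periods = 2.70739 years.
Modified duration = D_Mac / (1 + y) = 2.70739 / 1.0175 = 2.66083 years.

2.66 years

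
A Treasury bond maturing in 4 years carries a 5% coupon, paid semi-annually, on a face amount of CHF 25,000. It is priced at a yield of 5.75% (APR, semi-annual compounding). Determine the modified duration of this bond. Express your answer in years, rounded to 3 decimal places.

3.567 years

Periodic yield y = 0.02875. First find Macaulay duration:
  t   CF        PV=CF/(1+0.02875)^t    t·PV
  1       625.00       607.5334       607.5334
  2       625.00       590.5550     1,181.1099
  3       625.00       574.0510     1,722.1530
  4       625.00       558.0083     2,232.0330
  5       625.00       542.4139     2,712.0693
  6       625.00       527.2553     3,163.5316
  7       625.00       512.5203     3,587.6422
  8    25,625.00    20,426.0828   163,408.6625
  Σ                 24,338.4199   178,614.7349
P = 24,338.4199; Macaulay duration = 178,614.7349 / 24,338.4199 = 7.33880 half-year periods = 3.66940 years.
Modified duration = D_Mac / (1 + y) = 3.66940 / 1.02875 = 3.56685 years.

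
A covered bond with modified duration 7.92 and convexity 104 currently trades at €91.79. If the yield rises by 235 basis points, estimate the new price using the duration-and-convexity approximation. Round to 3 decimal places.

€77.342

Duration effect: -D_mod·Δy = -7.92 × (+0.0235) = -0.186120
Convexity effect: ½·C·(Δy)² = 0.5 × 104 × (0.0235)² = +0.0287170
ΔP/P ≈ -0.186120 + 0.0287170 = -0.157403
New price ≈ 91.79 × (1 - 0.157403) = 77.34197863.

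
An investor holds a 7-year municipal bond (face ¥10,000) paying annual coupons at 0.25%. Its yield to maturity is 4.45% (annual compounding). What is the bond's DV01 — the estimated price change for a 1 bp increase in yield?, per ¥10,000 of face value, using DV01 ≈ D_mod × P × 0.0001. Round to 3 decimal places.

¥4.995

Periodic yield y = 0.0445.
  t   CF        PV=CF/(1+0.0445)^t    t·PV
  1        25.00        23.9349        23.9349
  2        25.00        22.9152        45.8303
  3        25.00        21.9389        65.8167
  4        25.00        21.0042        84.0168
  5        25.00        20.1093       100.5467
  6        25.00        19.2526       115.5156
  7    10,025.00     7,391.3756    51,739.6291
  Σ                  7,520.5307    52,175.2901
P = 7,520.5307; D_Mac = 6.93771 yrs; D_mod = 6.64214 yrs.
DV01 ≈ 6.64214 × 7,520.5307 × 0.0001 = 4.995241.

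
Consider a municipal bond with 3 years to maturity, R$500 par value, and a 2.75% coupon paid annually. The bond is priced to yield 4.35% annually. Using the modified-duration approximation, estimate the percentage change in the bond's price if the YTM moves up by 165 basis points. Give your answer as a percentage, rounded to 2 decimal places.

Periodic yield y = 0.0435. Modified duration first:
  t   CF        PV=CF/(1+0.0435)^t    t·PV
  1        13.75        13.1768        13.1768
  2        13.75        12.6275        25.2550
  3       513.75       452.1416     1,356.4248
  Σ                    477.9459     1,394.8567
P = 477.9459; D_Mac = 2.91844 yrs; D_mod = 2.91844/(1+0.0435) = 2.79678 yrs.
ΔP/P ≈ -D_mod · Δy = -2.79678 × (+0.0165) = -0.046147 = -4.6147%.

-4.61%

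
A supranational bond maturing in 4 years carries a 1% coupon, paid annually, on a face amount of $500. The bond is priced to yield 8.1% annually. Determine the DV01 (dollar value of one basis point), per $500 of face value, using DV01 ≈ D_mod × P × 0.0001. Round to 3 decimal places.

Periodic yield y = 0.081.
  t   CF        PV=CF/(1+0.081)^t    t·PV
  1         5.00         4.6253         4.6253
  2         5.00         4.2788         8.5575
  3         5.00         3.9582        11.8745
  4       505.00       369.8185     1,479.2739
  Σ                    382.6807     1,504.3312
P = 382.6807; D_Mac = 3.93103 yrs; D_mod = 3.63648 yrs.
DV01 ≈ 3.63648 × 382.6807 × 0.0001 = 0.139161.

$0.139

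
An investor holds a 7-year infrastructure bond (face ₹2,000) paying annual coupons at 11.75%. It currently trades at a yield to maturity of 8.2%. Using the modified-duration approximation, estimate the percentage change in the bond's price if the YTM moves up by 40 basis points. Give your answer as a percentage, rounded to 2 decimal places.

Periodic yield y = 0.082. Modified duration first:
  t   CF        PV=CF/(1+0.082)^t    t·PV
  1       235.00       217.1904       217.1904
  2       235.00       200.7305       401.4610
  3       235.00       185.5180       556.5540
  4       235.00       171.4584       685.8337
  5       235.00       158.4643       792.3217
  6       235.00       146.4550       878.7302
  7     2,235.00     1,287.3205     9,011.2438
  Σ                  2,367.1372    12,543.3348
P = 2,367.1372; D_Mac = 5.29895 yrs; D_mod = 5.29895/(1+0.082) = 4.89736 yrs.
ΔP/P ≈ -D_mod · Δy = -4.89736 × (+0.004) = -0.019589 = -1.9589%.

-1.96%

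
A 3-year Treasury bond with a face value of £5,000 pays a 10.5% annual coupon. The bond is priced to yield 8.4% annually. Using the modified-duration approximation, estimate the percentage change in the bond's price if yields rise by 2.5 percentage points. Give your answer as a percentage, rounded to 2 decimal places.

-6.30%

Periodic yield y = 0.084. Modified duration first:
  t   CF        PV=CF/(1+0.084)^t    t·PV
  1       525.00       484.3173       484.3173
  2       525.00       446.7872       893.5744
  3     5,525.00     4,337.5494    13,012.6483
  Σ                  5,268.6540    14,390.5400
P = 5,268.6540; D_Mac = 2.73135 yrs; D_mod = 2.73135/(1+0.084) = 2.51970 yrs.
ΔP/P ≈ -D_mod · Δy = -2.51970 × (+0.025) = -0.062992 = -6.2992%.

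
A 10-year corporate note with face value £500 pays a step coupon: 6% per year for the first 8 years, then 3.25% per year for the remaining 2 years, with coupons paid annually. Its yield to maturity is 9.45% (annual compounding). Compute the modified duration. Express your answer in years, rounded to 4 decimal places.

6.7739 years

Periodic yield y = 0.0945. First find Macaulay duration:
  t   CF        PV=CF/(1+0.0945)^t    t·PV
  1        30.00        27.4098        27.4098
  2        30.00        25.0432        50.0864
  3        30.00        22.8809        68.6428
  4        30.00        20.9054        83.6215
  5        30.00        19.1004        95.5020
  6        30.00        17.4513       104.7075
  7        30.00        15.9445       111.6115
  8        30.00        14.5678       116.5427
  9        16.25         7.2096        64.8864
  10      516.25       209.2678     2,092.6780
  Σ                    379.7807     2,815.6887
P = 379.7807; Macaulay duration = 2,815.6887 / 379.7807 = 7.41399 years.
Modified duration = D_Mac / (1 + y) = 7.41399 / 1.0945 = 6.77386 years.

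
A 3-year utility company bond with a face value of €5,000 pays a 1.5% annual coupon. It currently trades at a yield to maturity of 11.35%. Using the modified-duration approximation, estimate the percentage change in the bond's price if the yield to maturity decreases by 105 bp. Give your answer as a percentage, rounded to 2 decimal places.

+2.78%

Periodic yield y = 0.1135. Modified duration first:
  t   CF        PV=CF/(1+0.1135)^t    t·PV
  1        75.00        67.3552        67.3552
  2        75.00        60.4896       120.9792
  3     5,075.00     3,675.9143    11,027.7430
  Σ                  3,803.7591    11,216.0774
P = 3,803.7591; D_Mac = 2.94868 yrs; D_mod = 2.94868/(1+0.1135) = 2.64812 yrs.
ΔP/P ≈ -D_mod · Δy = -2.64812 × (-0.0105) = +0.027805 = +2.7805%.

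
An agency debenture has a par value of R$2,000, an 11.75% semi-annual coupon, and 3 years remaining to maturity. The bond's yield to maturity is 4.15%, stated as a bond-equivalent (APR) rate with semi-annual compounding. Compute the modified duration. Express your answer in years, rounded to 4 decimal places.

Periodic yield y = 0.02075. First find Macaulay duration:
  t   CF        PV=CF/(1+0.02075)^t    t·PV
  1       117.50       115.1114       115.1114
  2       117.50       112.7714       225.5429
  3       117.50       110.4790       331.4370
  4       117.50       108.2332       432.9326
  5       117.50       106.0330       530.1648
  6     2,117.50     1,872.0054    11,232.0321
  Σ                  2,424.6333    12,867.2209
P = 2,424.6333; Macaulay duration = 12,867.2209 / 2,424.6333 = 5.30687 half-year periods = 2.65344 years.
Modified duration = D_Mac / (1 + y) = 2.65344 / 1.02075 = 2.59950 years.

2.5995 years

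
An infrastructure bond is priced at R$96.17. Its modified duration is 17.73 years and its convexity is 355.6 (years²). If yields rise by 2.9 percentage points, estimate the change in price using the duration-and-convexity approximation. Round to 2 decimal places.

Duration effect: -D_mod·Δy = -17.73 × (+0.029) = -0.514170
Convexity effect: ½·C·(Δy)² = 0.5 × 355.6 × (0.029)² = +0.1495298
ΔP/P ≈ -0.514170 + 0.1495298 = -0.3646402
ΔP ≈ 96.17 × (-0.3646402) = -35.067448034.

-R$35.07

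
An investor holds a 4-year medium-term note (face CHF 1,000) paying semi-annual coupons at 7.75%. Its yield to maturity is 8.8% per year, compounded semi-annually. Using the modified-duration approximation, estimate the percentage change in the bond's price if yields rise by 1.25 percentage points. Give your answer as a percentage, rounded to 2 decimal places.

Periodic yield y = 0.044. Modified duration first:
  t   CF        PV=CF/(1+0.044)^t    t·PV
  1        38.75        37.1169        37.1169
  2        38.75        35.5525        71.1051
  3        38.75        34.0542       102.1625
  4        38.75        32.6189       130.4757
  5        38.75        31.2442       156.2209
  6        38.75        29.9274       179.5643
  7        38.75        28.6661       200.6625
  8     1,038.75       736.0495     5,888.3963
  Σ                    965.2297     6,765.7042
P = 965.2297; D_Mac = 7.00942 half-year periods = 3.50471 yrs; D_mod = 3.50471/(1+0.044) = 3.35700 yrs.
ΔP/P ≈ -D_mod · Δy = -3.35700 × (+0.0125) = -0.041963 = -4.1963%.

-4.20%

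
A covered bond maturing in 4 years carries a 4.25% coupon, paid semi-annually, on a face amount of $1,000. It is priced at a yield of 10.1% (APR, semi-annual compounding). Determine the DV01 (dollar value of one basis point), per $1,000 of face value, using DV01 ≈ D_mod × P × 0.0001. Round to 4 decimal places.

Periodic yield y = 0.0505.
  t   CF        PV=CF/(1+0.0505)^t    t·PV
  1        21.25        20.2285        20.2285
  2        21.25        19.2560        38.5121
  3        21.25        18.3304        54.9911
  4        21.25        17.4492        69.7967
  5        21.25        16.6103        83.0517
  6        21.25        15.8118        94.8711
  7        21.25        15.0517       105.3621
  8     1,021.25       688.5946     5,508.7568
  Σ                    811.3325     5,975.5700
P = 811.3325; D_Mac = 7.36513 half-year periods = 3.68257 yrs; D_mod = 3.50554 yrs.
DV01 ≈ 3.50554 × 811.3325 × 0.0001 = 0.284416.

$0.2844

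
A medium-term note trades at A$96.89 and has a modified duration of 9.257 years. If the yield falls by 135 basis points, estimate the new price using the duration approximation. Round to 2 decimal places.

Duration approximation: ΔP/P ≈ -D_mod · Δy = -9.257 × (-0.0135) = +0.1249695.
New price ≈ 96.89 × (1 + 0.1249695) = 108.998294855.

A$109.00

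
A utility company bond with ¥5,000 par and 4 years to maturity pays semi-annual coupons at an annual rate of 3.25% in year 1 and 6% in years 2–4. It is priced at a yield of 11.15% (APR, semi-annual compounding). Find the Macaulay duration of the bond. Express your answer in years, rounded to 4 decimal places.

3.6603 years

Periodic yield y = 0.05575. Discount each cash flow and weight by its period:
  t   CF        PV=CF/(1+0.05575)^t    t·PV
  1        81.25        76.9595        76.9595
  2        81.25        72.8956       145.7912
  3       150.00       127.4700       382.4100
  4       150.00       120.7388       482.9552
  5       150.00       114.3631       571.8154
  6       150.00       108.3240       649.9440
  7       150.00       102.6038       718.2269
  8     5,150.00     3,336.7103    26,693.6828
  Σ                  4,060.0652    29,721.7850
Price P = Σ PV = 4,060.0652.
Macaulay duration = Σ(t·PV) / P = 29,721.7850 / 4,060.0652 = 7.32052 half-year periods.
In years: 7.32052 / 2 = 3.66026 years.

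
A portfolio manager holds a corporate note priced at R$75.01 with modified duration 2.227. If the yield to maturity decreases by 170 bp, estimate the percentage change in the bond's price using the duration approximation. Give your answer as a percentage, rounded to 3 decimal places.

Duration approximation: ΔP/P ≈ -D_mod · Δy = -2.227 × (-0.017) = +0.037859.
As a percentage: +3.7859%.

+3.786%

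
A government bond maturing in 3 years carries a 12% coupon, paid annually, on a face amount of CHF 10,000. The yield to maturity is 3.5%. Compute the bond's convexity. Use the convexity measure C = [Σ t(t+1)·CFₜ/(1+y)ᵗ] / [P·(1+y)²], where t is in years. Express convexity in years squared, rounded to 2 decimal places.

9.82

With y = 0.035:
  t   CF        PV=CF/(1+0.035)^t    t·PV        t(t+1)·PV
  1     1,200.00     1,159.4203     1,159.4203       2,318.8406
  2     1,200.00     1,120.2128     2,240.4257       6,721.2770
  3    11,200.00    10,101.7583    30,305.2749     121,221.0996
  Σ                 12,381.3914    33,705.1209     130,261.2173
P = 12,381.3914.
Convexity = Σ t(t+1)·PV / [P·(1+y)²] = 130,261.2173 / (12,381.3914 × 1.071225) = 9.82121.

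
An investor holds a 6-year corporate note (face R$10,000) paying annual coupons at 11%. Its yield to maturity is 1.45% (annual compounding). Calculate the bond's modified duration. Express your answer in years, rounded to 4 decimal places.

4.8962 years

Periodic yield y = 0.0145. First find Macaulay duration:
  t   CF        PV=CF/(1+0.0145)^t    t·PV
  1     1,100.00     1,084.2780     1,084.2780
  2     1,100.00     1,068.7807     2,137.5613
  3     1,100.00     1,053.5048     3,160.5145
  4     1,100.00     1,038.4473     4,153.7894
  5     1,100.00     1,023.6051     5,118.0253
  6    11,100.00    10,181.4743    61,088.8460
  Σ                 15,450.0902    76,743.0145
P = 15,450.0902; Macaulay duration = 76,743.0145 / 15,450.0902 = 4.96716 years.
Modified duration = D_Mac / (1 + y) = 4.96716 / 1.0145 = 4.89616 years.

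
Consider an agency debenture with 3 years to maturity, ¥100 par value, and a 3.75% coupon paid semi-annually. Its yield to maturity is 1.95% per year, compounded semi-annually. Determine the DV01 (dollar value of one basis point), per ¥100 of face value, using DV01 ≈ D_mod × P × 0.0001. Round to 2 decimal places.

¥0.03

Periodic yield y = 0.00975.
  t   CF        PV=CF/(1+0.00975)^t    t·PV
  1        1.875         1.8569         1.8569
  2        1.875         1.8390         3.6779
  3        1.875         1.8212         5.4636
  4        1.875         1.8036         7.2145
  5        1.875         1.7862         8.9310
  6      101.875        96.1135       576.6811
  Σ                    105.2204       603.8251
P = 105.2204; D_Mac = 5.73867 half-year periods = 2.86933 yrs; D_mod = 2.84163 yrs.
DV01 ≈ 2.84163 × 105.2204 × 0.0001 = 0.029900.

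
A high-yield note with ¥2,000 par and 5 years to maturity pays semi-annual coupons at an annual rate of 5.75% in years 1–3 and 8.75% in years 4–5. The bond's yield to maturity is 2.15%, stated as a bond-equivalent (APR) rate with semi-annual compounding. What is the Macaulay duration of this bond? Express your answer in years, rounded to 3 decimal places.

Periodic yield y = 0.01075. Discount each cash flow and weight by its period:
  t   CF        PV=CF/(1+0.01075)^t    t·PV
  1        57.50        56.8884        56.8884
  2        57.50        56.2834       112.5668
  3        57.50        55.6848       167.0544
  4        57.50        55.0925       220.3702
  5        57.50        54.5066       272.5330
  6        57.50        53.9269       323.5613
  7        87.50        81.1899       568.3290
  8        87.50        80.3264       642.6108
  9        87.50        79.4720       715.2483
  10    2,087.50     1,875.8106    18,758.1059
  Σ                  2,449.1815    21,837.2682
Price P = Σ PV = 2,449.1815.
Macaulay duration = Σ(t·PV) / P = 21,837.2682 / 2,449.1815 = 8.91615 half-year periods.
In years: 8.91615 / 2 = 4.45807 years.

4.458 years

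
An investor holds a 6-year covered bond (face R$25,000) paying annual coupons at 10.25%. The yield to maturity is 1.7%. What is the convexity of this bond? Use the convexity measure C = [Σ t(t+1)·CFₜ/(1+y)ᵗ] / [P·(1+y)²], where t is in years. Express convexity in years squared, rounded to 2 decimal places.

31.64

With y = 0.017:
  t   CF        PV=CF/(1+0.017)^t    t·PV        t(t+1)·PV
  1     2,562.50     2,519.6657     2,519.6657       5,039.3314
  2     2,562.50     2,477.5474     4,955.0948      14,865.2843
  3     2,562.50     2,436.1331     7,308.3993      29,233.5974
  4     2,562.50     2,395.4111     9,581.6445      47,908.2225
  5     2,562.50     2,355.3698    11,776.8492      70,661.0952
  6    27,562.50    24,911.0991   149,466.5946   1,046,266.1619
  Σ                 37,095.2262   185,608.2480   1,213,973.6925
P = 37,095.2262.
Convexity = Σ t(t+1)·PV / [P·(1+y)²] = 1,213,973.6925 / (37,095.2262 × 1.034289) = 31.64094.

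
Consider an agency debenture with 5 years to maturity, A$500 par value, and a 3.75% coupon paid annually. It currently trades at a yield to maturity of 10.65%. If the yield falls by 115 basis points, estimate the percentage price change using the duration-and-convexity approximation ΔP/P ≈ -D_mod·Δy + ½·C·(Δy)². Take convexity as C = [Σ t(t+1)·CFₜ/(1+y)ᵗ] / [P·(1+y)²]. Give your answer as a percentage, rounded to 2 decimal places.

With y = 0.1065:
  t   CF        PV=CF/(1+0.1065)^t    t·PV        t(t+1)·PV
  1        18.75        16.9453        16.9453          33.8906
  2        18.75        15.3143        30.6287          91.8861
  3        18.75        13.8403        41.5210         166.0842
  4        18.75        12.5082        50.0329         250.1645
  5       518.75       312.7527     1,563.7633       9,382.5799
  Σ                    371.3609     1,702.8913       9,924.6053
P = 371.3609; D_Mac = 4.58554 yrs; D_mod = 4.14419 yrs; C = 21.82801.
Duration effect: -4.14419 × (-0.0115) = +0.047658
Convexity effect: 0.5 × 21.82801 × (-0.0115)² = +0.0014434
ΔP/P ≈ +0.047658 + 0.0014434 = +0.049102 = +4.9102%.

+4.91%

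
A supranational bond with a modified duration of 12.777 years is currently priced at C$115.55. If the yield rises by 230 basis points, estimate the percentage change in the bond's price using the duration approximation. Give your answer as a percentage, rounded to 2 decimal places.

-29.39%

Duration approximation: ΔP/P ≈ -D_mod · Δy = -12.777 × (+0.023) = -0.293871.
As a percentage: -29.3871%.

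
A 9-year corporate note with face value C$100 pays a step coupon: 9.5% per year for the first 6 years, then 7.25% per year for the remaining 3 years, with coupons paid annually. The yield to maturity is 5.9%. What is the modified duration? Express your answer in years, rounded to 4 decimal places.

6.3023 years

Periodic yield y = 0.059. First find Macaulay duration:
  t   CF        PV=CF/(1+0.059)^t    t·PV
  1         9.50         8.9707         8.9707
  2         9.50         8.4709        16.9419
  3         9.50         7.9990        23.9970
  4         9.50         7.5534        30.2134
  5         9.50         7.1325        35.6627
  6         9.50         6.7352        40.4110
  7         7.25         4.8536        33.9754
  8         7.25         4.5832        36.6657
  9       107.25        64.0227       576.2039
  Σ                    120.3212       803.0416
P = 120.3212; Macaulay duration = 803.0416 / 120.3212 = 6.67415 years.
Modified duration = D_Mac / (1 + y) = 6.67415 / 1.059 = 6.30231 years.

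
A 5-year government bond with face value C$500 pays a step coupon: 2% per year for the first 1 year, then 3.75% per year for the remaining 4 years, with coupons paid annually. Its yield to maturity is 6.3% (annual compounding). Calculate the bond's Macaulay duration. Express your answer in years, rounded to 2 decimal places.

Periodic yield y = 0.063. Discount each cash flow and weight by its year:
  t   CF        PV=CF/(1+0.063)^t    t·PV
  1        10.00         9.4073         9.4073
  2        18.75        16.5934        33.1868
  3        18.75        15.6099        46.8298
  4        18.75        14.6848        58.7392
  5       518.75       382.2010     1,911.0049
  Σ                    438.4964     2,059.1680
Price P = Σ PV = 438.4964.
Macaulay duration = Σ(t·PV) / P = 2,059.1680 / 438.4964 = 4.69597 years.

4.70 years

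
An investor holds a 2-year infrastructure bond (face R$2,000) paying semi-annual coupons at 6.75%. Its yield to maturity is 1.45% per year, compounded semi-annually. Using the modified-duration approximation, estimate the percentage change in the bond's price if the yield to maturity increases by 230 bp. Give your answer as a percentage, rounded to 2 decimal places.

Periodic yield y = 0.00725. Modified duration first:
  t   CF        PV=CF/(1+0.00725)^t    t·PV
  1        67.50        67.0141        67.0141
  2        67.50        66.5318       133.0636
  3        67.50        66.0529       198.1587
  4     2,067.50     2,008.6137     8,034.4547
  Σ                  2,208.2125     8,432.6911
P = 2,208.2125; D_Mac = 3.81879 half-year periods = 1.90939 yrs; D_mod = 1.90939/(1+0.00725) = 1.89565 yrs.
ΔP/P ≈ -D_mod · Δy = -1.89565 × (+0.023) = -0.043600 = -4.3600%.

-4.36%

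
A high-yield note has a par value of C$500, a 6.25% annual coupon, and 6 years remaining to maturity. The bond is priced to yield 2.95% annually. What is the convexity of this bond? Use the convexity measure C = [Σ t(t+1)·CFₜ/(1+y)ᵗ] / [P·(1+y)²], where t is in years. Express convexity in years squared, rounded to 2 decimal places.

33.11

With y = 0.0295:
  t   CF        PV=CF/(1+0.0295)^t    t·PV        t(t+1)·PV
  1        31.25        30.3545        30.3545          60.7091
  2        31.25        29.4847        58.9695         176.9084
  3        31.25        28.6399        85.9196         343.6784
  4        31.25        27.8192       111.2768         556.3840
  5        31.25        27.0220       135.1102         810.6615
  6       531.25       446.2116     2,677.2695      18,740.8864
  Σ                    589.5320     3,098.9001      20,689.2277
P = 589.5320.
Convexity = Σ t(t+1)·PV / [P·(1+y)²] = 20,689.2277 / (589.5320 × 1.059870) = 33.11191.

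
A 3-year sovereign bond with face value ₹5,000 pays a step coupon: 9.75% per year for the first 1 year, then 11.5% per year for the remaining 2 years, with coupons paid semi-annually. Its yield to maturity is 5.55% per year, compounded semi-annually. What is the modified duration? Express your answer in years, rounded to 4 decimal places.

Periodic yield y = 0.02775. First find Macaulay duration:
  t   CF        PV=CF/(1+0.02775)^t    t·PV
  1       243.75       237.1686       237.1686
  2       243.75       230.7648       461.5297
  3       287.50       264.8350       794.5050
  4       287.50       257.6843     1,030.7371
  5       287.50       250.7266     1,253.6330
  6     5,287.50     4,486.6838    26,920.1031
  Σ                  5,727.8631    30,697.6764
P = 5,727.8631; Macaulay duration = 30,697.6764 / 5,727.8631 = 5.35936 half-year periods = 2.67968 years.
Modified duration = D_Mac / (1 + y) = 2.67968 / 1.02775 = 2.60733 years.

2.6073 years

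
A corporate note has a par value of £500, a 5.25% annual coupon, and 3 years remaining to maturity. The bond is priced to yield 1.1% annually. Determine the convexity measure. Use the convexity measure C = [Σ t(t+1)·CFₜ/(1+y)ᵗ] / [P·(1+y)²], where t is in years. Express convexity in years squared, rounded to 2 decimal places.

11.02

With y = 0.011:
  t   CF        PV=CF/(1+0.011)^t    t·PV        t(t+1)·PV
  1        26.25        25.9644        25.9644          51.9288
  2        26.25        25.6819        51.3638         154.0913
  3       526.25       509.2589     1,527.7768       6,111.1070
  Σ                    560.9052     1,605.1049       6,317.1271
P = 560.9052.
Convexity = Σ t(t+1)·PV / [P·(1+y)²] = 6,317.1271 / (560.9052 × 1.022121) = 11.01864.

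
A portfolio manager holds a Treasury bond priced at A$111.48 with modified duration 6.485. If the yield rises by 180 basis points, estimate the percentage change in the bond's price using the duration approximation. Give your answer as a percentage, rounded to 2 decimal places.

-11.67%

Duration approximation: ΔP/P ≈ -D_mod · Δy = -6.485 × (+0.018) = -0.116730.
As a percentage: -11.6730%.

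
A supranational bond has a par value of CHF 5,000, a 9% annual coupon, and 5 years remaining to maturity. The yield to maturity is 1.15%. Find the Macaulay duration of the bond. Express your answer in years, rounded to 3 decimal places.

4.362 years

Periodic yield y = 0.0115. Discount each cash flow and weight by its year:
  t   CF        PV=CF/(1+0.0115)^t    t·PV
  1       450.00       444.8838       444.8838
  2       450.00       439.8258       879.6517
  3       450.00       434.8253     1,304.4760
  4       450.00       429.8817     1,719.5268
  5     5,450.00     5,147.1529    25,735.7643
  Σ                  6,896.5696    30,084.3027
Price P = Σ PV = 6,896.5696.
Macaulay duration = Σ(t·PV) / P = 30,084.3027 / 6,896.5696 = 4.36221 years.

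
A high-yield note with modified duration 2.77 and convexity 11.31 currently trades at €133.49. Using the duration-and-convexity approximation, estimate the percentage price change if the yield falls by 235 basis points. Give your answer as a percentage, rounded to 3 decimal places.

Duration effect: -D_mod·Δy = -2.77 × (-0.0235) = +0.065095
Convexity effect: ½·C·(Δy)² = 0.5 × 11.31 × (-0.0235)² = +0.00312297375
ΔP/P ≈ +0.065095 + 0.00312297375 = +0.06821797375
= +6.821797375%.

+6.822%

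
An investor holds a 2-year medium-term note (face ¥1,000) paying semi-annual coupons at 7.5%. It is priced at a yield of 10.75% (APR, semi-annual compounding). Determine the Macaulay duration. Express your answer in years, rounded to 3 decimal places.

Periodic yield y = 0.05375. Discount each cash flow and weight by its period:
  t   CF        PV=CF/(1+0.05375)^t    t·PV
  1        37.50        35.5872        35.5872
  2        37.50        33.7719        67.5439
  3        37.50        32.0493        96.1479
  4     1,037.50       841.4683     3,365.8732
  Σ                    942.8767     3,565.1521
Price P = Σ PV = 942.8767.
Macaulay duration = Σ(t·PV) / P = 3,565.1521 / 942.8767 = 3.78114 half-year periods.
In years: 3.78114 / 2 = 1.89057 years.

1.891 years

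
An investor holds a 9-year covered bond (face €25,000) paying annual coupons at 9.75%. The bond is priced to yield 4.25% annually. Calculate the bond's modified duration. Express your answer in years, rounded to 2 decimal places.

6.54 years

Periodic yield y = 0.0425. First find Macaulay duration:
  t   CF        PV=CF/(1+0.0425)^t    t·PV
  1     2,437.50     2,338.1295     2,338.1295
  2     2,437.50     2,242.8101     4,485.6201
  3     2,437.50     2,151.3766     6,454.1297
  4     2,437.50     2,063.6706     8,254.6823
  5     2,437.50     1,979.5401     9,897.7006
  6     2,437.50     1,898.8394    11,393.0366
  7     2,437.50     1,821.4287    12,750.0010
  8     2,437.50     1,747.1738    13,977.3906
  9    27,437.50    18,865.1371   169,786.2335
  Σ                 35,108.1058   239,336.9239
P = 35,108.1058; Macaulay duration = 239,336.9239 / 35,108.1058 = 6.81714 years.
Modified duration = D_Mac / (1 + y) = 6.81714 / 1.0425 = 6.53922 years.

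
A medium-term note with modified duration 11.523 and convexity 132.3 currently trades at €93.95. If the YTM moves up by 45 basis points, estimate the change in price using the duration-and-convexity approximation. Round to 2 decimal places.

-€4.75

Duration effect: -D_mod·Δy = -11.523 × (+0.0045) = -0.0518535
Convexity effect: ½·C·(Δy)² = 0.5 × 132.3 × (0.0045)² = +0.0013395375
ΔP/P ≈ -0.0518535 + 0.0013395375 = -0.0505139625
ΔP ≈ 93.95 × (-0.0505139625) = -4.745786776875.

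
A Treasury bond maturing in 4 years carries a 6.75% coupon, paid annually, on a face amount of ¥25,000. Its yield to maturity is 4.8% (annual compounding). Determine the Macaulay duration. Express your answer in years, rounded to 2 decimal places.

Periodic yield y = 0.048. Discount each cash flow and weight by its year:
  t   CF        PV=CF/(1+0.048)^t    t·PV
  1     1,687.50     1,610.2099     1,610.2099
  2     1,687.50     1,536.4599     3,072.9197
  3     1,687.50     1,466.0876     4,398.2629
  4    26,687.50    22,123.9548    88,495.8190
  Σ                 26,736.7122    97,577.2116
Price P = Σ PV = 26,736.7122.
Macaulay duration = Σ(t·PV) / P = 97,577.2116 / 26,736.7122 = 3.64956 years.

3.65 years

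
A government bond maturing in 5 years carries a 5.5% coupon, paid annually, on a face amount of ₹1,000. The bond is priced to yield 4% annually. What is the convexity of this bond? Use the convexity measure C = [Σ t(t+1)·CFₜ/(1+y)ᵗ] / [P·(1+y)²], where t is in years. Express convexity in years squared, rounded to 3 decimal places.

With y = 0.04:
  t   CF        PV=CF/(1+0.04)^t    t·PV        t(t+1)·PV
  1        55.00        52.8846        52.8846         105.7692
  2        55.00        50.8506       101.7012         305.1036
  3        55.00        48.8948       146.6844         586.7376
  4        55.00        47.0142       188.0569         940.2846
  5     1,055.00       867.1331     4,335.6655      26,013.9929
  Σ                  1,066.7773     4,824.9926      27,951.8879
P = 1,066.7773.
Convexity = Σ t(t+1)·PV / [P·(1+y)²] = 27,951.8879 / (1,066.7773 × 1.081600) = 24.22538.

24.225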